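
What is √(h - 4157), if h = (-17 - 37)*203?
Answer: I*√15119 ≈ 122.96*I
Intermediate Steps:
h = -10962 (h = -54*203 = -10962)
√(h - 4157) = √(-10962 - 4157) = √(-15119) = I*√15119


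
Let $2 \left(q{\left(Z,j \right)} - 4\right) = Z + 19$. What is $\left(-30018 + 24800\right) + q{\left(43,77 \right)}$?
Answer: $-5183$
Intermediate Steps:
$q{\left(Z,j \right)} = \frac{27}{2} + \frac{Z}{2}$ ($q{\left(Z,j \right)} = 4 + \frac{Z + 19}{2} = 4 + \frac{19 + Z}{2} = 4 + \left(\frac{19}{2} + \frac{Z}{2}\right) = \frac{27}{2} + \frac{Z}{2}$)
$\left(-30018 + 24800\right) + q{\left(43,77 \right)} = \left(-30018 + 24800\right) + \left(\frac{27}{2} + \frac{1}{2} \cdot 43\right) = -5218 + \left(\frac{27}{2} + \frac{43}{2}\right) = -5218 + 35 = -5183$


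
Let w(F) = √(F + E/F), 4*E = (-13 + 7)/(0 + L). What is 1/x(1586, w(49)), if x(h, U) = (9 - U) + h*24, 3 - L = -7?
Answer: 37311540/1420562214403 + 14*√240085/1420562214403 ≈ 2.6270e-5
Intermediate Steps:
L = 10 (L = 3 - 1*(-7) = 3 + 7 = 10)
E = -3/20 (E = ((-13 + 7)/(0 + 10))/4 = (-6/10)/4 = (-6*⅒)/4 = (¼)*(-⅗) = -3/20 ≈ -0.15000)
w(F) = √(F - 3/(20*F))
x(h, U) = 9 - U + 24*h (x(h, U) = (9 - U) + 24*h = 9 - U + 24*h)
1/x(1586, w(49)) = 1/(9 - √(-15/49 + 100*49)/10 + 24*1586) = 1/(9 - √(-15*1/49 + 4900)/10 + 38064) = 1/(9 - √(-15/49 + 4900)/10 + 38064) = 1/(9 - √(240085/49)/10 + 38064) = 1/(9 - √240085/7/10 + 38064) = 1/(9 - √240085/70 + 38064) = 1/(38073 - √240085/70)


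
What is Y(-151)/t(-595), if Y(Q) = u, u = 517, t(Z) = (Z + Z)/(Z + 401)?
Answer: 50149/595 ≈ 84.284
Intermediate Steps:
t(Z) = 2*Z/(401 + Z) (t(Z) = (2*Z)/(401 + Z) = 2*Z/(401 + Z))
Y(Q) = 517
Y(-151)/t(-595) = 517/((2*(-595)/(401 - 595))) = 517/((2*(-595)/(-194))) = 517/((2*(-595)*(-1/194))) = 517/(595/97) = 517*(97/595) = 50149/595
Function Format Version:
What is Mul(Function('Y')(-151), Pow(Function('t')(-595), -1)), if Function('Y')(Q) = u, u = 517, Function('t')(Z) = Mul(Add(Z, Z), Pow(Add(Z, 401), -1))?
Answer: Rational(50149, 595) ≈ 84.284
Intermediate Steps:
Function('t')(Z) = Mul(2, Z, Pow(Add(401, Z), -1)) (Function('t')(Z) = Mul(Mul(2, Z), Pow(Add(401, Z), -1)) = Mul(2, Z, Pow(Add(401, Z), -1)))
Function('Y')(Q) = 517
Mul(Function('Y')(-151), Pow(Function('t')(-595), -1)) = Mul(517, Pow(Mul(2, -595, Pow(Add(401, -595), -1)), -1)) = Mul(517, Pow(Mul(2, -595, Pow(-194, -1)), -1)) = Mul(517, Pow(Mul(2, -595, Rational(-1, 194)), -1)) = Mul(517, Pow(Rational(595, 97), -1)) = Mul(517, Rational(97, 595)) = Rational(50149, 595)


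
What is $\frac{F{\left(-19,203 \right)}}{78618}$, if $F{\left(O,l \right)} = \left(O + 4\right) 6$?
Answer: $- \frac{15}{13103} \approx -0.0011448$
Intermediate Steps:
$F{\left(O,l \right)} = 24 + 6 O$ ($F{\left(O,l \right)} = \left(4 + O\right) 6 = 24 + 6 O$)
$\frac{F{\left(-19,203 \right)}}{78618} = \frac{24 + 6 \left(-19\right)}{78618} = \left(24 - 114\right) \frac{1}{78618} = \left(-90\right) \frac{1}{78618} = - \frac{15}{13103}$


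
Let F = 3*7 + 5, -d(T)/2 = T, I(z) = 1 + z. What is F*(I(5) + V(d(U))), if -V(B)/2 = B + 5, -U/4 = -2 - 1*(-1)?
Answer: 312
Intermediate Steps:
U = 4 (U = -4*(-2 - 1*(-1)) = -4*(-2 + 1) = -4*(-1) = 4)
d(T) = -2*T
F = 26 (F = 21 + 5 = 26)
V(B) = -10 - 2*B (V(B) = -2*(B + 5) = -2*(5 + B) = -10 - 2*B)
F*(I(5) + V(d(U))) = 26*((1 + 5) + (-10 - (-4)*4)) = 26*(6 + (-10 - 2*(-8))) = 26*(6 + (-10 + 16)) = 26*(6 + 6) = 26*12 = 312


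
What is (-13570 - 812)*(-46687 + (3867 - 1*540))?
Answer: 623603520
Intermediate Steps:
(-13570 - 812)*(-46687 + (3867 - 1*540)) = -14382*(-46687 + (3867 - 540)) = -14382*(-46687 + 3327) = -14382*(-43360) = 623603520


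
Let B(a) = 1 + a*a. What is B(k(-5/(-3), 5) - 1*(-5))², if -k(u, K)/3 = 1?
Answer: 25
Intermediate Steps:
k(u, K) = -3 (k(u, K) = -3*1 = -3)
B(a) = 1 + a²
B(k(-5/(-3), 5) - 1*(-5))² = (1 + (-3 - 1*(-5))²)² = (1 + (-3 + 5)²)² = (1 + 2²)² = (1 + 4)² = 5² = 25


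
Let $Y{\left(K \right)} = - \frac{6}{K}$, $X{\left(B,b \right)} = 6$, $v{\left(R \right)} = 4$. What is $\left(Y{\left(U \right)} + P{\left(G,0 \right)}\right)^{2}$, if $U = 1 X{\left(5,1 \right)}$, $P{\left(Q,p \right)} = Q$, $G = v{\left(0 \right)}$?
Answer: $9$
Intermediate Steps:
$G = 4$
$U = 6$ ($U = 1 \cdot 6 = 6$)
$\left(Y{\left(U \right)} + P{\left(G,0 \right)}\right)^{2} = \left(- \frac{6}{6} + 4\right)^{2} = \left(\left(-6\right) \frac{1}{6} + 4\right)^{2} = \left(-1 + 4\right)^{2} = 3^{2} = 9$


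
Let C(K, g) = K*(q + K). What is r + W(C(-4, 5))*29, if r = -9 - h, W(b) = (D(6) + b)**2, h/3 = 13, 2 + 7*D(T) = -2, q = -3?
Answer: 1066704/49 ≈ 21769.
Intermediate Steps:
D(T) = -4/7 (D(T) = -2/7 + (1/7)*(-2) = -2/7 - 2/7 = -4/7)
h = 39 (h = 3*13 = 39)
C(K, g) = K*(-3 + K)
W(b) = (-4/7 + b)**2
r = -48 (r = -9 - 1*39 = -9 - 39 = -48)
r + W(C(-4, 5))*29 = -48 + ((-4 + 7*(-4*(-3 - 4)))**2/49)*29 = -48 + ((-4 + 7*(-4*(-7)))**2/49)*29 = -48 + ((-4 + 7*28)**2/49)*29 = -48 + ((-4 + 196)**2/49)*29 = -48 + ((1/49)*192**2)*29 = -48 + ((1/49)*36864)*29 = -48 + (36864/49)*29 = -48 + 1069056/49 = 1066704/49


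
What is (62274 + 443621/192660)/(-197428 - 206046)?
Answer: -11998152461/77733300840 ≈ -0.15435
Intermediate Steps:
(62274 + 443621/192660)/(-197428 - 206046) = (62274 + 443621*(1/192660))/(-403474) = (62274 + 443621/192660)*(-1/403474) = (11998152461/192660)*(-1/403474) = -11998152461/77733300840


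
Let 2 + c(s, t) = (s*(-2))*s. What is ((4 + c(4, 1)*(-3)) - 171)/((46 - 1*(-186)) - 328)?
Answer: 65/96 ≈ 0.67708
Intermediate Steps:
c(s, t) = -2 - 2*s² (c(s, t) = -2 + (s*(-2))*s = -2 + (-2*s)*s = -2 - 2*s²)
((4 + c(4, 1)*(-3)) - 171)/((46 - 1*(-186)) - 328) = ((4 + (-2 - 2*4²)*(-3)) - 171)/((46 - 1*(-186)) - 328) = ((4 + (-2 - 2*16)*(-3)) - 171)/((46 + 186) - 328) = ((4 + (-2 - 32)*(-3)) - 171)/(232 - 328) = ((4 - 34*(-3)) - 171)/(-96) = ((4 + 102) - 171)*(-1/96) = (106 - 171)*(-1/96) = -65*(-1/96) = 65/96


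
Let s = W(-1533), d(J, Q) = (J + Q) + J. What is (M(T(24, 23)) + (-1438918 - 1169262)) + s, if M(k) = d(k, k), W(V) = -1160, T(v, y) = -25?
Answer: -2609415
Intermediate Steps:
d(J, Q) = Q + 2*J
s = -1160
M(k) = 3*k (M(k) = k + 2*k = 3*k)
(M(T(24, 23)) + (-1438918 - 1169262)) + s = (3*(-25) + (-1438918 - 1169262)) - 1160 = (-75 - 2608180) - 1160 = -2608255 - 1160 = -2609415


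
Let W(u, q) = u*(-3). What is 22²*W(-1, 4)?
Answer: 1452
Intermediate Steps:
W(u, q) = -3*u
22²*W(-1, 4) = 22²*(-3*(-1)) = 484*3 = 1452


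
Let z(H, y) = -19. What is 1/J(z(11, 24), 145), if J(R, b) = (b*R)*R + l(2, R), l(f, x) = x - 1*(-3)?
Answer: 1/52329 ≈ 1.9110e-5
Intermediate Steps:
l(f, x) = 3 + x (l(f, x) = x + 3 = 3 + x)
J(R, b) = 3 + R + b*R² (J(R, b) = (b*R)*R + (3 + R) = (R*b)*R + (3 + R) = b*R² + (3 + R) = 3 + R + b*R²)
1/J(z(11, 24), 145) = 1/(3 - 19 + 145*(-19)²) = 1/(3 - 19 + 145*361) = 1/(3 - 19 + 52345) = 1/52329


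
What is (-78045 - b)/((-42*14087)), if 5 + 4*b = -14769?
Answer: 148703/1183308 ≈ 0.12567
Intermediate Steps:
b = -7387/2 (b = -5/4 + (¼)*(-14769) = -5/4 - 14769/4 = -7387/2 ≈ -3693.5)
(-78045 - b)/((-42*14087)) = (-78045 - 1*(-7387/2))/((-42*14087)) = (-78045 + 7387/2)/(-591654) = -148703/2*(-1/591654) = 148703/1183308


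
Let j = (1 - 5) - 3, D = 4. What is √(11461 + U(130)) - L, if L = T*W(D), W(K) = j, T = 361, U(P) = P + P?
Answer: 2527 + √11721 ≈ 2635.3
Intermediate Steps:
U(P) = 2*P
j = -7 (j = -4 - 3 = -7)
W(K) = -7
L = -2527 (L = 361*(-7) = -2527)
√(11461 + U(130)) - L = √(11461 + 2*130) - 1*(-2527) = √(11461 + 260) + 2527 = √11721 + 2527 = 2527 + √11721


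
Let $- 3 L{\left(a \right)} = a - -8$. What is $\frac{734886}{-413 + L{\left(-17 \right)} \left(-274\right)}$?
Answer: $- \frac{734886}{1235} \approx -595.05$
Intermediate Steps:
$L{\left(a \right)} = - \frac{8}{3} - \frac{a}{3}$ ($L{\left(a \right)} = - \frac{a - -8}{3} = - \frac{a + 8}{3} = - \frac{8 + a}{3} = - \frac{8}{3} - \frac{a}{3}$)
$\frac{734886}{-413 + L{\left(-17 \right)} \left(-274\right)} = \frac{734886}{-413 + \left(- \frac{8}{3} - - \frac{17}{3}\right) \left(-274\right)} = \frac{734886}{-413 + \left(- \frac{8}{3} + \frac{17}{3}\right) \left(-274\right)} = \frac{734886}{-413 + 3 \left(-274\right)} = \frac{734886}{-413 - 822} = \frac{734886}{-1235} = 734886 \left(- \frac{1}{1235}\right) = - \frac{734886}{1235}$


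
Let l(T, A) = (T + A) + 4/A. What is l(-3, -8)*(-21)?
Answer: 483/2 ≈ 241.50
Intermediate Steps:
l(T, A) = A + T + 4/A (l(T, A) = (A + T) + 4/A = A + T + 4/A)
l(-3, -8)*(-21) = (-8 - 3 + 4/(-8))*(-21) = (-8 - 3 + 4*(-⅛))*(-21) = (-8 - 3 - ½)*(-21) = -23/2*(-21) = 483/2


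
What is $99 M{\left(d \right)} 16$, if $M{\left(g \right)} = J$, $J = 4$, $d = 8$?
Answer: $6336$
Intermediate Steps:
$M{\left(g \right)} = 4$
$99 M{\left(d \right)} 16 = 99 \cdot 4 \cdot 16 = 396 \cdot 16 = 6336$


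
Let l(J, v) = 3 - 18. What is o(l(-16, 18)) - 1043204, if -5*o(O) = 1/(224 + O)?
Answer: -1090148181/1045 ≈ -1.0432e+6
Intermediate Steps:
l(J, v) = -15
o(O) = -1/(5*(224 + O))
o(l(-16, 18)) - 1043204 = -1/(1120 + 5*(-15)) - 1043204 = -1/(1120 - 75) - 1043204 = -1/1045 - 1043204 = -1090148181/1045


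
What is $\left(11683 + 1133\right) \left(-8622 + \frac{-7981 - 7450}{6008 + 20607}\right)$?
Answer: $- \frac{2941143340176}{26615} \approx -1.1051 \cdot 10^{8}$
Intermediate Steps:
$\left(11683 + 1133\right) \left(-8622 + \frac{-7981 - 7450}{6008 + 20607}\right) = 12816 \left(-8622 - \frac{15431}{26615}\right) = 12816 \left(- \frac{229489961}{26615}\right) = - \frac{2941143340176}{26615}$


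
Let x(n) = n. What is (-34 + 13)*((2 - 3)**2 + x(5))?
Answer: -126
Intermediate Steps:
(-34 + 13)*((2 - 3)**2 + x(5)) = (-34 + 13)*((2 - 3)**2 + 5) = -21*((-1)**2 + 5) = -21*(1 + 5) = -21*6 = -126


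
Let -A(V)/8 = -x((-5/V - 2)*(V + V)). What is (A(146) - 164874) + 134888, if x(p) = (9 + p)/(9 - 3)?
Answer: -30766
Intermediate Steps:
x(p) = 3/2 + p/6 (x(p) = (9 + p)/6 = (9 + p)*(⅙) = 3/2 + p/6)
A(V) = 12 + 8*V*(-2 - 5/V)/3 (A(V) = -(-8)*(3/2 + ((-5/V - 2)*(V + V))/6) = -(-8)*(3/2 + ((-2 - 5/V)*(2*V))/6) = -(-8)*(3/2 + (2*V*(-2 - 5/V))/6) = -(-8)*(3/2 + V*(-2 - 5/V)/3) = -8*(-3/2 - V*(-2 - 5/V)/3) = 12 + 8*V*(-2 - 5/V)/3)
(A(146) - 164874) + 134888 = ((-4/3 - 16/3*146) - 164874) + 134888 = ((-4/3 - 2336/3) - 164874) + 134888 = (-780 - 164874) + 134888 = -165654 + 134888 = -30766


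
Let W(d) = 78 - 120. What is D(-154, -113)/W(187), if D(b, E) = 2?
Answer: -1/21 ≈ -0.047619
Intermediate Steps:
W(d) = -42
D(-154, -113)/W(187) = 2/(-42) = 2*(-1/42) = -1/21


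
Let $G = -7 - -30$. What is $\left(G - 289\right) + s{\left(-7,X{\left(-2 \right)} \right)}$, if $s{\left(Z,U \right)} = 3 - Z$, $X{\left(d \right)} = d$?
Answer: $-256$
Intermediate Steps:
$G = 23$ ($G = -7 + 30 = 23$)
$\left(G - 289\right) + s{\left(-7,X{\left(-2 \right)} \right)} = \left(23 - 289\right) + \left(3 - -7\right) = -266 + \left(3 + 7\right) = -266 + 10 = -256$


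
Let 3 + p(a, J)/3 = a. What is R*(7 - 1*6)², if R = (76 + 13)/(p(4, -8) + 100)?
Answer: 89/103 ≈ 0.86408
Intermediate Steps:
p(a, J) = -9 + 3*a
R = 89/103 (R = (76 + 13)/((-9 + 3*4) + 100) = 89/((-9 + 12) + 100) = 89/(3 + 100) = 89/103 ≈ 0.86408)
R*(7 - 1*6)² = 89*(7 - 1*6)²/103 = 89*(7 - 6)²/103 = (89/103)*1² = (89/103)*1 = 89/103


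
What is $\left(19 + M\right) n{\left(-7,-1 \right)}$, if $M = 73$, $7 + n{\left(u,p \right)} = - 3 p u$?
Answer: $-2576$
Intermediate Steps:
$n{\left(u,p \right)} = -7 - 3 p u$ ($n{\left(u,p \right)} = -7 + - 3 p u = -7 - 3 p u$)
$\left(19 + M\right) n{\left(-7,-1 \right)} = \left(19 + 73\right) \left(-7 - \left(-3\right) \left(-7\right)\right) = 92 \left(-7 - 21\right) = 92 \left(-28\right) = -2576$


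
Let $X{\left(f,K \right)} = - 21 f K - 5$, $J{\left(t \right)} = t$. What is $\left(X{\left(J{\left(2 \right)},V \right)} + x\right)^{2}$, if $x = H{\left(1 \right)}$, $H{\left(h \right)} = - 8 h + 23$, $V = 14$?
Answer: $334084$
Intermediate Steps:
$H{\left(h \right)} = 23 - 8 h$
$X{\left(f,K \right)} = -5 - 21 K f$ ($X{\left(f,K \right)} = - 21 K f - 5 = -5 - 21 K f$)
$x = 15$ ($x = 23 - 8 = 15$)
$\left(X{\left(J{\left(2 \right)},V \right)} + x\right)^{2} = \left(\left(-5 - 294 \cdot 2\right) + 15\right)^{2} = \left(\left(-5 - 588\right) + 15\right)^{2} = \left(-593 + 15\right)^{2} = \left(-578\right)^{2} = 334084$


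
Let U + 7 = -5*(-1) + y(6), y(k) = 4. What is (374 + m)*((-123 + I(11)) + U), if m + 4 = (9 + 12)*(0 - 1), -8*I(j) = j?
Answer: -341671/8 ≈ -42709.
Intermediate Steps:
I(j) = -j/8
m = -25 (m = -4 + (9 + 12)*(0 - 1) = -4 + 21*(-1) = -4 - 21 = -25)
U = 2 (U = -7 + (-5*(-1) + 4) = -7 + (5 + 4) = -7 + 9 = 2)
(374 + m)*((-123 + I(11)) + U) = (374 - 25)*((-123 - ⅛*11) + 2) = 349*((-123 - 11/8) + 2) = 349*(-995/8 + 2) = 349*(-979/8) = -341671/8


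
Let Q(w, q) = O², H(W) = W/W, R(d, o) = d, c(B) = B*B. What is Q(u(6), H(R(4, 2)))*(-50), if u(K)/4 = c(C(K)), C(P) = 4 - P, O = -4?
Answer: -800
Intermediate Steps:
c(B) = B²
u(K) = 4*(4 - K)²
H(W) = 1
Q(w, q) = 16 (Q(w, q) = (-4)² = 16)
Q(u(6), H(R(4, 2)))*(-50) = 16*(-50) = -800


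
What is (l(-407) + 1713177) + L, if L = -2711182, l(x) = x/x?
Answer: -998004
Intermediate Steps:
l(x) = 1
(l(-407) + 1713177) + L = (1 + 1713177) - 2711182 = 1713178 - 2711182 = -998004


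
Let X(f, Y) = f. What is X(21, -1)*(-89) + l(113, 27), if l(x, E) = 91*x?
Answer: 8414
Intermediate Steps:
X(21, -1)*(-89) + l(113, 27) = 21*(-89) + 91*113 = -1869 + 10283 = 8414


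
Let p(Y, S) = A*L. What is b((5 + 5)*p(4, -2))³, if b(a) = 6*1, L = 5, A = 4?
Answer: 216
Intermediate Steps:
p(Y, S) = 20 (p(Y, S) = 4*5 = 20)
b(a) = 6
b((5 + 5)*p(4, -2))³ = 6³ = 216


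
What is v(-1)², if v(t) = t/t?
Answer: 1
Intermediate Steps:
v(t) = 1
v(-1)² = 1² = 1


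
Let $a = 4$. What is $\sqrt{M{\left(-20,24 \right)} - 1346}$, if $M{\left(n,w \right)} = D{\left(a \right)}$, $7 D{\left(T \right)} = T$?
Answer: $\frac{i \sqrt{65926}}{7} \approx 36.68 i$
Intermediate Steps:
$D{\left(T \right)} = \frac{T}{7}$
$M{\left(n,w \right)} = \frac{4}{7}$ ($M{\left(n,w \right)} = \frac{1}{7} \cdot 4 = \frac{4}{7}$)
$\sqrt{M{\left(-20,24 \right)} - 1346} = \sqrt{\frac{4}{7} - 1346} = \sqrt{- \frac{9418}{7}} = \frac{i \sqrt{65926}}{7}$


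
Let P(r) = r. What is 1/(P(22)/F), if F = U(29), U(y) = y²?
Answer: 841/22 ≈ 38.227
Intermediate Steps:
F = 841 (F = 29² = 841)
1/(P(22)/F) = 1/(22/841) = 841/22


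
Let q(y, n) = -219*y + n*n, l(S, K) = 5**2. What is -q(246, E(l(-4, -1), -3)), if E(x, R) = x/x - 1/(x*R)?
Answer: 303035474/5625 ≈ 53873.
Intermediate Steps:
l(S, K) = 25
E(x, R) = 1 - 1/(R*x)
q(y, n) = n**2 - 219*y (q(y, n) = -219*y + n**2 = n**2 - 219*y)
-q(246, E(l(-4, -1), -3)) = -((1 - 1/(-3*25))**2 - 219*246) = -((1 - 1*(-1/3)*1/25)**2 - 53874) = -((1 + 1/75)**2 - 53874) = -((76/75)**2 - 53874) = -(5776/5625 - 53874) = -1*(-303035474/5625) = 303035474/5625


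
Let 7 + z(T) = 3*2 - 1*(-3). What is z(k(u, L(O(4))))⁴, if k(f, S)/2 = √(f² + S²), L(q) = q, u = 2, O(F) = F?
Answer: 16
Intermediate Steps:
k(f, S) = 2*√(S² + f²) (k(f, S) = 2*√(f² + S²) = 2*√(S² + f²))
z(T) = 2 (z(T) = -7 + (3*2 - 1*(-3)) = -7 + (6 + 3) = -7 + 9 = 2)
z(k(u, L(O(4))))⁴ = 2⁴ = 16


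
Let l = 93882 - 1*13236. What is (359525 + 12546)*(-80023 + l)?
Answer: 231800233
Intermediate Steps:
l = 80646 (l = 93882 - 13236 = 80646)
(359525 + 12546)*(-80023 + l) = (359525 + 12546)*(-80023 + 80646) = 372071*623 = 231800233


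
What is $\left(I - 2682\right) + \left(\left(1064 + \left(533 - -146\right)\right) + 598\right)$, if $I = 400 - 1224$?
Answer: $-1165$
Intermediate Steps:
$I = -824$ ($I = 400 - 1224 = -824$)
$\left(I - 2682\right) + \left(\left(1064 + \left(533 - -146\right)\right) + 598\right) = \left(-824 - 2682\right) + \left(\left(1064 + \left(533 - -146\right)\right) + 598\right) = -3506 + \left(\left(1064 + \left(533 + 146\right)\right) + 598\right) = -3506 + \left(\left(1064 + 679\right) + 598\right) = -3506 + \left(1743 + 598\right) = -3506 + 2341 = -1165$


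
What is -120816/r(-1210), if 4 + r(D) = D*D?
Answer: -2517/30502 ≈ -0.082519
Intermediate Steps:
r(D) = -4 + D² (r(D) = -4 + D*D = -4 + D²)
-120816/r(-1210) = -120816/(-4 + (-1210)²) = -120816/(-4 + 1464100) = -120816/1464096 = -120816*1/1464096 = -2517/30502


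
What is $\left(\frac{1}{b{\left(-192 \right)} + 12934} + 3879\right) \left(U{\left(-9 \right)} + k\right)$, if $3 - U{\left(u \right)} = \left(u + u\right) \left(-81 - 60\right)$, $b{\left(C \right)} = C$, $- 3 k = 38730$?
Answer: $- \frac{763387952455}{12742} \approx -5.9911 \cdot 10^{7}$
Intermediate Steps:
$k = -12910$ ($k = \left(- \frac{1}{3}\right) 38730 = -12910$)
$U{\left(u \right)} = 3 + 282 u$ ($U{\left(u \right)} = 3 - \left(u + u\right) \left(-81 - 60\right) = 3 - 2 u \left(-141\right) = 3 - - 282 u = 3 + 282 u$)
$\left(\frac{1}{b{\left(-192 \right)} + 12934} + 3879\right) \left(U{\left(-9 \right)} + k\right) = \left(\frac{1}{-192 + 12934} + 3879\right) \left(\left(3 + 282 \left(-9\right)\right) - 12910\right) = \left(\frac{1}{12742} + 3879\right) \left(\left(3 - 2538\right) - 12910\right) = \left(\frac{1}{12742} + 3879\right) \left(-2535 - 12910\right) = \frac{49426219}{12742} \left(-15445\right) = - \frac{763387952455}{12742}$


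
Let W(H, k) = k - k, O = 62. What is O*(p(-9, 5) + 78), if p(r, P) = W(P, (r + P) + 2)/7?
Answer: 4836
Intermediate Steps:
W(H, k) = 0
p(r, P) = 0 (p(r, P) = 0/7 = 0*(1/7) = 0)
O*(p(-9, 5) + 78) = 62*(0 + 78) = 62*78 = 4836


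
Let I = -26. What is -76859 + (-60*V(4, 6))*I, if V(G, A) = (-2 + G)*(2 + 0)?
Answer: -70619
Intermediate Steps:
V(G, A) = -4 + 2*G (V(G, A) = (-2 + G)*2 = -4 + 2*G)
-76859 + (-60*V(4, 6))*I = -76859 - 60*(-4 + 2*4)*(-26) = -76859 - 60*(-4 + 8)*(-26) = -76859 - 60*4*(-26) = -76859 - 240*(-26) = -76859 + 6240 = -70619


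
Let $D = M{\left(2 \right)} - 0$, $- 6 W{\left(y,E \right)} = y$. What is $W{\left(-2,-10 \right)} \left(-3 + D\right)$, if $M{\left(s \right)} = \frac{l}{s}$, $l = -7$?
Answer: $- \frac{13}{6} \approx -2.1667$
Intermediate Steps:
$W{\left(y,E \right)} = - \frac{y}{6}$
$M{\left(s \right)} = - \frac{7}{s}$
$D = - \frac{7}{2}$ ($D = - \frac{7}{2} - 0 = \left(-7\right) \frac{1}{2} + 0 = - \frac{7}{2} + 0 = - \frac{7}{2} \approx -3.5$)
$W{\left(-2,-10 \right)} \left(-3 + D\right) = \left(- \frac{1}{6}\right) \left(-2\right) \left(-3 - \frac{7}{2}\right) = \frac{1}{3} \left(- \frac{13}{2}\right) = - \frac{13}{6}$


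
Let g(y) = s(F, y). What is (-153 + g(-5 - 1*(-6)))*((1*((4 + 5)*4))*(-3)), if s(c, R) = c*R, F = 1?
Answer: 16416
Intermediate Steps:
s(c, R) = R*c
g(y) = y (g(y) = y*1 = y)
(-153 + g(-5 - 1*(-6)))*((1*((4 + 5)*4))*(-3)) = (-153 + (-5 - 1*(-6)))*((1*((4 + 5)*4))*(-3)) = (-153 + (-5 + 6))*((1*(9*4))*(-3)) = (-153 + 1)*((1*36)*(-3)) = -5472*(-3) = -152*(-108) = 16416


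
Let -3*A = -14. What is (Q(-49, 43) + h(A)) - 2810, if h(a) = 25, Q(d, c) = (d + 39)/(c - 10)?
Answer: -91915/33 ≈ -2785.3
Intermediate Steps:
A = 14/3 (A = -⅓*(-14) = 14/3 ≈ 4.6667)
Q(d, c) = (39 + d)/(-10 + c)
(Q(-49, 43) + h(A)) - 2810 = ((39 - 49)/(-10 + 43) + 25) - 2810 = (-10/33 + 25) - 2810 = 815/33 - 2810 = -91915/33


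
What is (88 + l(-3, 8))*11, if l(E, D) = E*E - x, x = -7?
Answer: 1144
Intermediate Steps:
l(E, D) = 7 + E**2 (l(E, D) = E*E - 1*(-7) = E**2 + 7 = 7 + E**2)
(88 + l(-3, 8))*11 = (88 + (7 + (-3)**2))*11 = (88 + (7 + 9))*11 = (88 + 16)*11 = 104*11 = 1144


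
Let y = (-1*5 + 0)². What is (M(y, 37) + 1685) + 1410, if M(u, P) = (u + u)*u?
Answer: 4345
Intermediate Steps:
y = 25 (y = (-5 + 0)² = (-5)² = 25)
M(u, P) = 2*u² (M(u, P) = (2*u)*u = 2*u²)
(M(y, 37) + 1685) + 1410 = (2*25² + 1685) + 1410 = (2*625 + 1685) + 1410 = (1250 + 1685) + 1410 = 2935 + 1410 = 4345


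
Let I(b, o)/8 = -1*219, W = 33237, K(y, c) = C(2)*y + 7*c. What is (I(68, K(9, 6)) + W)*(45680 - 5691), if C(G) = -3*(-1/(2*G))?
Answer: 1259053665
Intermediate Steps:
C(G) = 3/(2*G) (C(G) = -(-3)/(2*G) = 3/(2*G))
K(y, c) = 7*c + 3*y/4 (K(y, c) = ((3/2)/2)*y + 7*c = ((3/2)*(½))*y + 7*c = 3*y/4 + 7*c = 7*c + 3*y/4)
I(b, o) = -1752 (I(b, o) = 8*(-1*219) = 8*(-219) = -1752)
(I(68, K(9, 6)) + W)*(45680 - 5691) = (-1752 + 33237)*(45680 - 5691) = 31485*39989 = 1259053665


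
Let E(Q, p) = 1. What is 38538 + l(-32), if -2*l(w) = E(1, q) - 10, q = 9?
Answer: 77085/2 ≈ 38543.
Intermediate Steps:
l(w) = 9/2 (l(w) = -(1 - 10)/2 = -½*(-9) = 9/2)
38538 + l(-32) = 38538 + 9/2 = 77085/2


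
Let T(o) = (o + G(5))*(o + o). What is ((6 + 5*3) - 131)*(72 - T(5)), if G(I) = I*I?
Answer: 25080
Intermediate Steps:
G(I) = I**2
T(o) = 2*o*(25 + o) (T(o) = (o + 5**2)*(o + o) = (o + 25)*(2*o) = (25 + o)*(2*o) = 2*o*(25 + o))
((6 + 5*3) - 131)*(72 - T(5)) = ((6 + 5*3) - 131)*(72 - 2*5*(25 + 5)) = ((6 + 15) - 131)*(72 - 2*5*30) = (21 - 131)*(72 - 1*300) = -110*(72 - 300) = -110*(-228) = 25080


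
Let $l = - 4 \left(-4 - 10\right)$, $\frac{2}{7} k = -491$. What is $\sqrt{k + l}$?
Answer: $\frac{5 i \sqrt{266}}{2} \approx 40.774 i$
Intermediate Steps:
$k = - \frac{3437}{2}$ ($k = \frac{7}{2} \left(-491\right) = - \frac{3437}{2} \approx -1718.5$)
$l = 56$ ($l = \left(-4\right) \left(-14\right) = 56$)
$\sqrt{k + l} = \sqrt{- \frac{3437}{2} + 56} = \sqrt{- \frac{3325}{2}} = \frac{5 i \sqrt{266}}{2}$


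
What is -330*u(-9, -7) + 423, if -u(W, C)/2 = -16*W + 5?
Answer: 98763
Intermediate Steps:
u(W, C) = -10 + 32*W (u(W, C) = -2*(-16*W + 5) = -2*(5 - 16*W) = -10 + 32*W)
-330*u(-9, -7) + 423 = -330*(-10 + 32*(-9)) + 423 = -330*(-10 - 288) + 423 = -330*(-298) + 423 = 98340 + 423 = 98763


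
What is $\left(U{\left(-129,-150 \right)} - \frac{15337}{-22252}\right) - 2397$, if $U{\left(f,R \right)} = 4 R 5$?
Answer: $- \frac{120078707}{22252} \approx -5396.3$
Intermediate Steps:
$U{\left(f,R \right)} = 20 R$
$\left(U{\left(-129,-150 \right)} - \frac{15337}{-22252}\right) - 2397 = \left(20 \left(-150\right) - \frac{15337}{-22252}\right) - 2397 = \left(-3000 - - \frac{15337}{22252}\right) - 2397 = \left(-3000 + \frac{15337}{22252}\right) - 2397 = - \frac{66740663}{22252} - 2397 = - \frac{120078707}{22252}$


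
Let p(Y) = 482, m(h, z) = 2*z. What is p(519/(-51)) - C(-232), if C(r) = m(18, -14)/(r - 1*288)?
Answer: 62653/130 ≈ 481.95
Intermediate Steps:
C(r) = -28/(-288 + r) (C(r) = (2*(-14))/(r - 1*288) = -28/(r - 288) = -28/(-288 + r))
p(519/(-51)) - C(-232) = 482 - (-28)/(-288 - 232) = 482 - (-28)/(-520) = 482 - (-28)*(-1)/520 = 482 - 1*7/130 = 482 - 7/130 = 62653/130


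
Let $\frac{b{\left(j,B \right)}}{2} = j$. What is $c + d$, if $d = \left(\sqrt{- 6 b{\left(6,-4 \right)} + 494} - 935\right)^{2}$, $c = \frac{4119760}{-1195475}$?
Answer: $\frac{209122900513}{239095} - 1870 \sqrt{422} \approx 8.3623 \cdot 10^{5}$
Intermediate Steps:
$b{\left(j,B \right)} = 2 j$
$c = - \frac{823952}{239095}$ ($c = 4119760 \left(- \frac{1}{1195475}\right) = - \frac{823952}{239095} \approx -3.4461$)
$d = \left(-935 + \sqrt{422}\right)^{2}$ ($d = \left(\sqrt{- 6 \cdot 2 \cdot 6 + 494} - 935\right)^{2} = \left(\sqrt{\left(-6\right) 12 + 494} - 935\right)^{2} = \left(\sqrt{-72 + 494} - 935\right)^{2} = \left(\sqrt{422} - 935\right)^{2} = \left(-935 + \sqrt{422}\right)^{2} \approx 8.3623 \cdot 10^{5}$)
$c + d = - \frac{823952}{239095} + \left(935 - \sqrt{422}\right)^{2}$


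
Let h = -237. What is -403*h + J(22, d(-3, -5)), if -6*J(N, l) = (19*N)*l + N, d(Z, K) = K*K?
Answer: 281297/3 ≈ 93766.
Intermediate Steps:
d(Z, K) = K²
J(N, l) = -N/6 - 19*N*l/6 (J(N, l) = -((19*N)*l + N)/6 = -(19*N*l + N)/6 = -(N + 19*N*l)/6 = -N/6 - 19*N*l/6)
-403*h + J(22, d(-3, -5)) = -403*(-237) - ⅙*22*(1 + 19*(-5)²) = 95511 - ⅙*22*(1 + 19*25) = 95511 - ⅙*22*(1 + 475) = 95511 - ⅙*22*476 = 95511 - 5236/3 = 281297/3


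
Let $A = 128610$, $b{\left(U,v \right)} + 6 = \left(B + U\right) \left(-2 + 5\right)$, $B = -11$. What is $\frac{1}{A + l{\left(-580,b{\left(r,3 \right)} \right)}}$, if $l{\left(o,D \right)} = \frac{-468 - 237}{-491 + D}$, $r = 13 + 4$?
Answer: $\frac{479}{61604895} \approx 7.7754 \cdot 10^{-6}$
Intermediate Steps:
$r = 17$
$b{\left(U,v \right)} = -39 + 3 U$ ($b{\left(U,v \right)} = -6 + \left(-11 + U\right) \left(-2 + 5\right) = -6 + \left(-11 + U\right) 3 = -6 + \left(-33 + 3 U\right) = -39 + 3 U$)
$l{\left(o,D \right)} = - \frac{705}{-491 + D}$
$\frac{1}{A + l{\left(-580,b{\left(r,3 \right)} \right)}} = \frac{1}{128610 - \frac{705}{-491 + \left(-39 + 3 \cdot 17\right)}} = \frac{1}{128610 - \frac{705}{-491 + \left(-39 + 51\right)}} = \frac{1}{128610 - \frac{705}{-491 + 12}} = \frac{1}{128610 - \frac{705}{-479}} = \frac{1}{128610 - - \frac{705}{479}} = \frac{1}{128610 + \frac{705}{479}} = \frac{1}{\frac{61604895}{479}} = \frac{479}{61604895}$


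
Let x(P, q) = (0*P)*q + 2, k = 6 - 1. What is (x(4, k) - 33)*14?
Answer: -434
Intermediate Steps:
k = 5
x(P, q) = 2 (x(P, q) = 0*q + 2 = 0 + 2 = 2)
(x(4, k) - 33)*14 = (2 - 33)*14 = -31*14 = -434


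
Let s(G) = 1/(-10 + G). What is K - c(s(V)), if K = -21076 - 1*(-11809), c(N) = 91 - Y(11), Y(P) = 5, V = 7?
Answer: -9353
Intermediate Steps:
c(N) = 86 (c(N) = 91 - 1*5 = 91 - 5 = 86)
K = -9267 (K = -21076 + 11809 = -9267)
K - c(s(V)) = -9267 - 1*86 = -9267 - 86 = -9353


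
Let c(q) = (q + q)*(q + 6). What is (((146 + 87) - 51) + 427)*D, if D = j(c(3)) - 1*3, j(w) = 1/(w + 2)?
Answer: -14529/8 ≈ -1816.1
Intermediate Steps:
c(q) = 2*q*(6 + q) (c(q) = (2*q)*(6 + q) = 2*q*(6 + q))
j(w) = 1/(2 + w)
D = -167/56 (D = 1/(2 + 2*3*(6 + 3)) - 1*3 = 1/(2 + 2*3*9) - 3 = 1/(2 + 54) - 3 = 1/56 - 3 = -167/56 ≈ -2.9821)
(((146 + 87) - 51) + 427)*D = (((146 + 87) - 51) + 427)*(-167/56) = ((233 - 51) + 427)*(-167/56) = (182 + 427)*(-167/56) = 609*(-167/56) = -14529/8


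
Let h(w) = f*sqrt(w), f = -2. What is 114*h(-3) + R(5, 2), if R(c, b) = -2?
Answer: -2 - 228*I*sqrt(3) ≈ -2.0 - 394.91*I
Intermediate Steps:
h(w) = -2*sqrt(w)
114*h(-3) + R(5, 2) = 114*(-2*I*sqrt(3)) - 2 = -228*I*sqrt(3) - 2 = -2 - 228*I*sqrt(3)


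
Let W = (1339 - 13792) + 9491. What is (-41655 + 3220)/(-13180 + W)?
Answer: 38435/16142 ≈ 2.3811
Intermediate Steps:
W = -2962 (W = -12453 + 9491 = -2962)
(-41655 + 3220)/(-13180 + W) = (-41655 + 3220)/(-13180 - 2962) = -38435/(-16142) = -38435*(-1/16142) = 38435/16142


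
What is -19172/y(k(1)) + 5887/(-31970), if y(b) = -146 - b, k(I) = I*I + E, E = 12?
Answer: 611992807/5083230 ≈ 120.39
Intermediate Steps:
k(I) = 12 + I² (k(I) = I*I + 12 = I² + 12 = 12 + I²)
-19172/y(k(1)) + 5887/(-31970) = -19172/(-146 - (12 + 1²)) + 5887/(-31970) = -19172/(-146 - (12 + 1)) + 5887*(-1/31970) = -19172/(-146 - 1*13) - 5887/31970 = -19172/(-146 - 13) - 5887/31970 = -19172/(-159) - 5887/31970 = -19172*(-1/159) - 5887/31970 = 19172/159 - 5887/31970 = 611992807/5083230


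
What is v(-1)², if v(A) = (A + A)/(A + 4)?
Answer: 4/9 ≈ 0.44444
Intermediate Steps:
v(A) = 2*A/(4 + A) (v(A) = (2*A)/(4 + A) = 2*A/(4 + A))
v(-1)² = (2*(-1)/(4 - 1))² = (2*(-1)/3)² = (2*(-1)*(⅓))² = (-⅔)² = 4/9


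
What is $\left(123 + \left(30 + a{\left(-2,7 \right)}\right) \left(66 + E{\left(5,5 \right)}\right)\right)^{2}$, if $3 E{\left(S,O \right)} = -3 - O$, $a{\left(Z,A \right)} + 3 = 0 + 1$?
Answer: $\frac{32364721}{9} \approx 3.5961 \cdot 10^{6}$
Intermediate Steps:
$a{\left(Z,A \right)} = -2$ ($a{\left(Z,A \right)} = -3 + \left(0 + 1\right) = -3 + 1 = -2$)
$E{\left(S,O \right)} = -1 - \frac{O}{3}$ ($E{\left(S,O \right)} = \frac{-3 - O}{3} = -1 - \frac{O}{3}$)
$\left(123 + \left(30 + a{\left(-2,7 \right)}\right) \left(66 + E{\left(5,5 \right)}\right)\right)^{2} = \left(123 + \left(30 - 2\right) \left(66 - \frac{8}{3}\right)\right)^{2} = \left(123 + 28 \left(66 - \frac{8}{3}\right)\right)^{2} = \left(123 + 28 \cdot \frac{190}{3}\right)^{2} = \left(123 + \frac{5320}{3}\right)^{2} = \left(\frac{5689}{3}\right)^{2} = \frac{32364721}{9}$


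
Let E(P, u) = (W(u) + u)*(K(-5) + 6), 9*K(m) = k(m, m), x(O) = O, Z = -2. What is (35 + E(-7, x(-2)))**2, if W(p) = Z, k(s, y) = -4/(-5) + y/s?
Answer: 2601/25 ≈ 104.04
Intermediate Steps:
k(s, y) = 4/5 + y/s (k(s, y) = -4*(-1/5) + y/s = 4/5 + y/s)
W(p) = -2
K(m) = 1/5 (K(m) = (4/5 + m/m)/9 = (4/5 + 1)/9 = (1/9)*(9/5) = 1/5)
E(P, u) = -62/5 + 31*u/5 (E(P, u) = (-2 + u)*(1/5 + 6) = (-2 + u)*(31/5) = -62/5 + 31*u/5)
(35 + E(-7, x(-2)))**2 = (35 + (-62/5 + (31/5)*(-2)))**2 = (35 + (-62/5 - 62/5))**2 = (35 - 124/5)**2 = (51/5)**2 = 2601/25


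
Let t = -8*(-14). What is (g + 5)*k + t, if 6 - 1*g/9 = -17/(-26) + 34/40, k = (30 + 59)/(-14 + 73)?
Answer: 2770149/15340 ≈ 180.58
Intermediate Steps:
k = 89/59 ≈ 1.5085
g = 10521/260 (g = 54 - 9*(-17/(-26) + 34/40) = 54 - 9*(-17*(-1/26) + 34*(1/40)) = 54 - 9*(17/26 + 17/20) = 54 - 9*391/260 = 54 - 3519/260 = 10521/260 ≈ 40.465)
t = 112
(g + 5)*k + t = (10521/260 + 5)*(89/59) + 112 = (11821/260)*(89/59) + 112 = 1052069/15340 + 112 = 2770149/15340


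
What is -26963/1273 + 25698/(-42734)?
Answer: -592475198/27200191 ≈ -21.782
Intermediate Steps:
-26963/1273 + 25698/(-42734) = -26963*1/1273 + 25698*(-1/42734) = -26963/1273 - 12849/21367 = -592475198/27200191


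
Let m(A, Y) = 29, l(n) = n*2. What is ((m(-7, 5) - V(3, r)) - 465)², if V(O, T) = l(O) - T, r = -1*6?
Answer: 200704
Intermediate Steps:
l(n) = 2*n
r = -6
V(O, T) = -T + 2*O (V(O, T) = 2*O - T = -T + 2*O)
((m(-7, 5) - V(3, r)) - 465)² = ((29 - (-1*(-6) + 2*3)) - 465)² = ((29 - (6 + 6)) - 465)² = ((29 - 1*12) - 465)² = ((29 - 12) - 465)² = (17 - 465)² = (-448)² = 200704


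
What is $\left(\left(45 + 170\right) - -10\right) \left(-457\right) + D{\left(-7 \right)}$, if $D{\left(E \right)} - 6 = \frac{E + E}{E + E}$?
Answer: $-102818$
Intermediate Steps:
$D{\left(E \right)} = 7$ ($D{\left(E \right)} = 6 + \frac{E + E}{E + E} = 6 + \frac{2 E}{2 E} = 6 + 2 E \frac{1}{2 E} = 6 + 1 = 7$)
$\left(\left(45 + 170\right) - -10\right) \left(-457\right) + D{\left(-7 \right)} = \left(\left(45 + 170\right) - -10\right) \left(-457\right) + 7 = \left(215 + \left(-12 + 22\right)\right) \left(-457\right) + 7 = \left(215 + 10\right) \left(-457\right) + 7 = 225 \left(-457\right) + 7 = -102825 + 7 = -102818$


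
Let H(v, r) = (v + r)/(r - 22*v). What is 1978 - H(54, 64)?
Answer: 1111695/562 ≈ 1978.1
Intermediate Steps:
H(v, r) = (r + v)/(r - 22*v)
1978 - H(54, 64) = 1978 - (64 + 54)/(64 - 22*54) = 1978 - 118/(64 - 1188) = 1978 - 118/(-1124) = 1978 - (-1)*118/1124 = 1978 - 1*(-59/562) = 1978 + 59/562 = 1111695/562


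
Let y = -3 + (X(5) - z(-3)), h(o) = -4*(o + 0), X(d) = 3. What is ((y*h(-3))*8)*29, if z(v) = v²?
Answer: -25056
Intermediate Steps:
h(o) = -4*o
y = -9 (y = -3 + (3 - 1*(-3)²) = -3 + (3 - 1*9) = -3 + (3 - 9) = -3 - 6 = -9)
((y*h(-3))*8)*29 = (-(-36)*(-3)*8)*29 = (-9*12*8)*29 = -108*8*29 = -864*29 = -25056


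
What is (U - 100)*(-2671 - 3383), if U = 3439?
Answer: -20214306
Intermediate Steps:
(U - 100)*(-2671 - 3383) = (3439 - 100)*(-2671 - 3383) = 3339*(-6054) = -20214306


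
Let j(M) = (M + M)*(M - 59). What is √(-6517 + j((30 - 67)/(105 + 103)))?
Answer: I*√281040622/208 ≈ 80.597*I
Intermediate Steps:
j(M) = 2*M*(-59 + M) (j(M) = (2*M)*(-59 + M) = 2*M*(-59 + M))
√(-6517 + j((30 - 67)/(105 + 103))) = √(-6517 + 2*((30 - 67)/(105 + 103))*(-59 + (30 - 67)/(105 + 103))) = √(-6517 + 2*(-37/208)*(-59 - 37/208)) = √(-6517 + 2*(-37/208)*(-12309/208)) = √(-6517 + 455433/21632) = √(-140520311/21632) = I*√281040622/208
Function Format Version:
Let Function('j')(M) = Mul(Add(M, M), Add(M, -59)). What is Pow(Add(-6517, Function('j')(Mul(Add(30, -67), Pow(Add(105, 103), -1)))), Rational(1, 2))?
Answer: Mul(Rational(1, 208), I, Pow(281040622, Rational(1, 2))) ≈ Mul(80.597, I)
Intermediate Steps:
Function('j')(M) = Mul(2, M, Add(-59, M)) (Function('j')(M) = Mul(Mul(2, M), Add(-59, M)) = Mul(2, M, Add(-59, M)))
Pow(Add(-6517, Function('j')(Mul(Add(30, -67), Pow(Add(105, 103), -1)))), Rational(1, 2)) = Pow(Add(-6517, Mul(2, Mul(Add(30, -67), Pow(Add(105, 103), -1)), Add(-59, Mul(Add(30, -67), Pow(Add(105, 103), -1))))), Rational(1, 2)) = Pow(Add(-6517, Mul(2, Mul(-37, Pow(208, -1)), Add(-59, Mul(-37, Pow(208, -1))))), Rational(1, 2)) = Pow(Add(-6517, Mul(2, Mul(-37, Rational(1, 208)), Add(-59, Mul(-37, Rational(1, 208))))), Rational(1, 2)) = Pow(Add(-6517, Mul(2, Rational(-37, 208), Add(-59, Rational(-37, 208)))), Rational(1, 2)) = Pow(Add(-6517, Mul(2, Rational(-37, 208), Rational(-12309, 208))), Rational(1, 2)) = Pow(Add(-6517, Rational(455433, 21632)), Rational(1, 2)) = Pow(Rational(-140520311, 21632), Rational(1, 2)) = Mul(Rational(1, 208), I, Pow(281040622, Rational(1, 2)))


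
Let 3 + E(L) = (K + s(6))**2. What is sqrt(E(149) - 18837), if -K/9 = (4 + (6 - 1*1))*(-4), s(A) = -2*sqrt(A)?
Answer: 4*sqrt(5385 - 81*sqrt(6)) ≈ 288.07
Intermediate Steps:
K = 324 (K = -9*(4 + (6 - 1*1))*(-4) = -9*(4 + (6 - 1))*(-4) = -9*(4 + 5)*(-4) = -81*(-4) = -9*(-36) = 324)
E(L) = -3 + (324 - 2*sqrt(6))**2
sqrt(E(149) - 18837) = sqrt((104997 - 1296*sqrt(6)) - 18837) = sqrt(86160 - 1296*sqrt(6))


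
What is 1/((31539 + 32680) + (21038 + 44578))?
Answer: 1/129835 ≈ 7.7021e-6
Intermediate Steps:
1/((31539 + 32680) + (21038 + 44578)) = 1/(64219 + 65616) = 1/129835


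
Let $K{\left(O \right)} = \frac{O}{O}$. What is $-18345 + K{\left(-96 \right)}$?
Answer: $-18344$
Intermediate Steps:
$K{\left(O \right)} = 1$
$-18345 + K{\left(-96 \right)} = -18345 + 1 = -18344$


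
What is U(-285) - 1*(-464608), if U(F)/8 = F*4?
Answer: 455488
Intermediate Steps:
U(F) = 32*F (U(F) = 8*(F*4) = 8*(4*F) = 32*F)
U(-285) - 1*(-464608) = 32*(-285) - 1*(-464608) = -9120 + 464608 = 455488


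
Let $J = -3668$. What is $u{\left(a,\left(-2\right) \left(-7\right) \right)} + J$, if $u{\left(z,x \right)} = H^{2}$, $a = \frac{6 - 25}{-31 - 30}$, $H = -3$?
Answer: $-3659$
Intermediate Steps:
$a = \frac{19}{61}$ ($a = - \frac{19}{-61} = \left(-19\right) \left(- \frac{1}{61}\right) = \frac{19}{61} \approx 0.31148$)
$u{\left(z,x \right)} = 9$ ($u{\left(z,x \right)} = \left(-3\right)^{2} = 9$)
$u{\left(a,\left(-2\right) \left(-7\right) \right)} + J = 9 - 3668 = -3659$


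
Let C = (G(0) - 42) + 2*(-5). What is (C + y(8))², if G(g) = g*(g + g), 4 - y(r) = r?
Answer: 3136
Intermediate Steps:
y(r) = 4 - r
G(g) = 2*g² (G(g) = g*(2*g) = 2*g²)
C = -52 (C = (2*0² - 42) + 2*(-5) = (2*0 - 42) - 10 = (0 - 42) - 10 = -42 - 10 = -52)
(C + y(8))² = (-52 + (4 - 1*8))² = (-52 + (4 - 8))² = (-52 - 4)² = (-56)² = 3136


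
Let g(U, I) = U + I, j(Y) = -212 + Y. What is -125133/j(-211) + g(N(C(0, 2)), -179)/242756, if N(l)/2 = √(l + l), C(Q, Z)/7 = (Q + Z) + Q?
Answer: 10125570277/34228596 + √7/60689 ≈ 295.82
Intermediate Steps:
C(Q, Z) = 7*Z + 14*Q (C(Q, Z) = 7*((Q + Z) + Q) = 7*(Z + 2*Q) = 7*Z + 14*Q)
N(l) = 2*√2*√l (N(l) = 2*√(l + l) = 2*√(2*l) = 2*(√2*√l) = 2*√2*√l)
g(U, I) = I + U
-125133/j(-211) + g(N(C(0, 2)), -179)/242756 = -125133/(-212 - 211) + (-179 + 2*√2*√(7*2 + 14*0))/242756 = -125133/(-423) + (-179 + 2*√2*√(14 + 0))*(1/242756) = -125133*(-1/423) + (-179 + 2*√2*√14)*(1/242756) = 41711/141 + (-179 + 4*√7)*(1/242756) = 41711/141 + (-179/242756 + √7/60689) = 10125570277/34228596 + √7/60689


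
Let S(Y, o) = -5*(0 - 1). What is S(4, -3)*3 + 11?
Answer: 26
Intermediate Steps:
S(Y, o) = 5 (S(Y, o) = -5*(-1) = 5)
S(4, -3)*3 + 11 = 5*3 + 11 = 15 + 11 = 26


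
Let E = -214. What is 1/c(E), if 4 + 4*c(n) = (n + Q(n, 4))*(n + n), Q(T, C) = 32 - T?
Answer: -1/3425 ≈ -0.00029197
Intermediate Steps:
c(n) = -1 + 16*n (c(n) = -1 + ((n + (32 - n))*(n + n))/4 = -1 + (32*(2*n))/4 = -1 + (64*n)/4 = -1 + 16*n)
1/c(E) = 1/(-1 + 16*(-214)) = 1/(-1 - 3424) = 1/(-3425) = -1/3425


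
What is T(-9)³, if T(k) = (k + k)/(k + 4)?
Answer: 5832/125 ≈ 46.656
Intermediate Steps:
T(k) = 2*k/(4 + k) (T(k) = (2*k)/(4 + k) = 2*k/(4 + k))
T(-9)³ = (2*(-9)/(4 - 9))³ = (2*(-9)/(-5))³ = (2*(-9)*(-⅕))³ = (18/5)³ = 5832/125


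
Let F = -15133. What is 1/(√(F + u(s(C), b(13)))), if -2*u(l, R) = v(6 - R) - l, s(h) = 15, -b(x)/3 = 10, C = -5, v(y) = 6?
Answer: -I*√60514/30257 ≈ -0.0081302*I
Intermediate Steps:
b(x) = -30 (b(x) = -3*10 = -30)
u(l, R) = -3 + l/2 (u(l, R) = -(6 - l)/2 = -3 + l/2)
1/(√(F + u(s(C), b(13)))) = 1/(√(-15133 + (-3 + (½)*15))) = 1/(√(-15133 + (-3 + 15/2))) = 1/(√(-15133 + 9/2)) = 1/(√(-30257/2)) = 1/(I*√60514/2) = -I*√60514/30257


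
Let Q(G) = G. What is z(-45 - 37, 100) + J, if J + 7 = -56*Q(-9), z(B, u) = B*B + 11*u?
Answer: 8321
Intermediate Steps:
z(B, u) = B² + 11*u
J = 497 (J = -7 - 56*(-9) = -7 + 504 = 497)
z(-45 - 37, 100) + J = ((-45 - 37)² + 11*100) + 497 = ((-82)² + 1100) + 497 = (6724 + 1100) + 497 = 7824 + 497 = 8321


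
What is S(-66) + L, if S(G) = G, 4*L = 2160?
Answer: 474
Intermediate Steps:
L = 540 (L = (¼)*2160 = 540)
S(-66) + L = -66 + 540 = 474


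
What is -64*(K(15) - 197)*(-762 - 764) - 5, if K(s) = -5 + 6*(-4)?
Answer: -22072069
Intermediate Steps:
K(s) = -29 (K(s) = -5 - 24 = -29)
-64*(K(15) - 197)*(-762 - 764) - 5 = -64*(-29 - 197)*(-762 - 764) - 5 = -(-14464)*(-1526) - 5 = -64*344876 - 5 = -22072064 - 5 = -22072069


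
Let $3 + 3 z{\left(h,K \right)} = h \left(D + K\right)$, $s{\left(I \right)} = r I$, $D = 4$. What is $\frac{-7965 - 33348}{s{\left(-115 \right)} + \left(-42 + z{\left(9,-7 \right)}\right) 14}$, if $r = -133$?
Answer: $- \frac{41313}{14567} \approx -2.8361$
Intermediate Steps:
$s{\left(I \right)} = - 133 I$
$z{\left(h,K \right)} = -1 + \frac{h \left(4 + K\right)}{3}$
$\frac{-7965 - 33348}{s{\left(-115 \right)} + \left(-42 + z{\left(9,-7 \right)}\right) 14} = \frac{-7965 - 33348}{\left(-133\right) \left(-115\right) + \left(-42 + \left(-1 + \frac{4}{3} \cdot 9 + \frac{1}{3} \left(-7\right) 9\right)\right) 14} = - \frac{41313}{15295 + \left(-42 - 10\right) 14} = - \frac{41313}{15295 - 728} = - \frac{41313}{14567}$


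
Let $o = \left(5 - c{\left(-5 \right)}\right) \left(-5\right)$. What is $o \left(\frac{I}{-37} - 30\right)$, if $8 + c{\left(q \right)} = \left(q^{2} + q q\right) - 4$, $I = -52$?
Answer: $- \frac{174570}{37} \approx -4718.1$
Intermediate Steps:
$c{\left(q \right)} = -12 + 2 q^{2}$ ($c{\left(q \right)} = -8 - \left(4 - q^{2} - q q\right) = -8 + \left(\left(q^{2} + q^{2}\right) - 4\right) = -8 + \left(2 q^{2} - 4\right) = -8 + \left(-4 + 2 q^{2}\right) = -12 + 2 q^{2}$)
$o = 165$ ($o = \left(5 - \left(-12 + 2 \left(-5\right)^{2}\right)\right) \left(-5\right) = \left(5 - \left(-12 + 2 \cdot 25\right)\right) \left(-5\right) = \left(5 - \left(-12 + 50\right)\right) \left(-5\right) = \left(5 - 38\right) \left(-5\right) = \left(-33\right) \left(-5\right) = 165$)
$o \left(\frac{I}{-37} - 30\right) = 165 \left(- \frac{52}{-37} - 30\right) = 165 \left(\left(-52\right) \left(- \frac{1}{37}\right) - 30\right) = 165 \left(\frac{52}{37} - 30\right) = 165 \left(- \frac{1058}{37}\right) = - \frac{174570}{37}$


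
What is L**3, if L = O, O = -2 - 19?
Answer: -9261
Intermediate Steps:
O = -21
L = -21
L**3 = (-21)**3 = -9261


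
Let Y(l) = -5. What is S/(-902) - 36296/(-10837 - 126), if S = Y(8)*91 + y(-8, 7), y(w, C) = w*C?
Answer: 38341085/9888626 ≈ 3.8773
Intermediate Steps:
y(w, C) = C*w
S = -511 (S = -5*91 + 7*(-8) = -455 - 56 = -511)
S/(-902) - 36296/(-10837 - 126) = -511/(-902) - 36296/(-10837 - 126) = -511*(-1/902) - 36296/(-10963) = 511/902 - 36296*(-1/10963) = 511/902 + 36296/10963 = 38341085/9888626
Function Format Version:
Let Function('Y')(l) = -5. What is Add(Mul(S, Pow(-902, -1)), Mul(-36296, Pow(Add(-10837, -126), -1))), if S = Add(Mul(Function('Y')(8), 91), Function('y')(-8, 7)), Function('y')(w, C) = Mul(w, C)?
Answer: Rational(38341085, 9888626) ≈ 3.8773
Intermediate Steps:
Function('y')(w, C) = Mul(C, w)
S = -511 (S = Add(Mul(-5, 91), Mul(7, -8)) = Add(-455, -56) = -511)
Add(Mul(S, Pow(-902, -1)), Mul(-36296, Pow(Add(-10837, -126), -1))) = Add(Mul(-511, Pow(-902, -1)), Mul(-36296, Pow(Add(-10837, -126), -1))) = Add(Mul(-511, Rational(-1, 902)), Mul(-36296, Pow(-10963, -1))) = Add(Rational(511, 902), Mul(-36296, Rational(-1, 10963))) = Add(Rational(511, 902), Rational(36296, 10963)) = Rational(38341085, 9888626)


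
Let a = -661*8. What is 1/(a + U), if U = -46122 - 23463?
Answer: -1/74873 ≈ -1.3356e-5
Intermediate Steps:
U = -69585
a = -5288
1/(a + U) = 1/(-5288 - 69585) = 1/(-74873) = -1/74873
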